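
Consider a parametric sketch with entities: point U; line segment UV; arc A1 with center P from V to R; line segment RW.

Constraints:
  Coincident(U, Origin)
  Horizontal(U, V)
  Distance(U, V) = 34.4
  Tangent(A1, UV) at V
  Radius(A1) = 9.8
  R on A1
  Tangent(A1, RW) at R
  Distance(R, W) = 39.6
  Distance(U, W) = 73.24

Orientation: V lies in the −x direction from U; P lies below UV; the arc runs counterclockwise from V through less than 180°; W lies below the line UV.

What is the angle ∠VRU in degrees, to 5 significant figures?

24.667°

Checks: |PV| = 9.800 ✓; |PR| = 9.800 ✓; ∠(PR, RW) = 90.00° ✓; |RW| = 39.60 ✓; |UW| = 73.24 ✓.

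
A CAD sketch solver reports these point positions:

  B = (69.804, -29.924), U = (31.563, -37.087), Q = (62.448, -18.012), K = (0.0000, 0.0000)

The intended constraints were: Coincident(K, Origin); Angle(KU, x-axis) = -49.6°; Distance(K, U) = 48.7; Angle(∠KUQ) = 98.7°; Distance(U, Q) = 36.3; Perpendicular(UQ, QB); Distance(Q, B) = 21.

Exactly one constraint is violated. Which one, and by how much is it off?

Distance(Q, B) = 21 — off by 7.00.

K = (0.00, 0.00) ✓; KU at -49.60° ✓; |KU| = 48.70 ✓; ∠KUQ = 98.70° ✓; |UQ| = 36.30 ✓; ∠(UQ, QB) = 90.00° ✓; |QB| = 14.00 ✗.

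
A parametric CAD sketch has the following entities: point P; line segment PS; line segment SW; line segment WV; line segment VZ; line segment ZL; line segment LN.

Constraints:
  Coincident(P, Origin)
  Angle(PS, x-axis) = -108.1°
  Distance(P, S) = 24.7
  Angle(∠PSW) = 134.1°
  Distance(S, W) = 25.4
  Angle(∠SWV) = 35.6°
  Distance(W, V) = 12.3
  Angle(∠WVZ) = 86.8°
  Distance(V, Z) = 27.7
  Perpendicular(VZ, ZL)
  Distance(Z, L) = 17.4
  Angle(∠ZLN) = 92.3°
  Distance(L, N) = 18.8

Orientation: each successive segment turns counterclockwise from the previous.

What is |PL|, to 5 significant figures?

54.093

P is at the origin; PS runs at -108.1° with length 24.7, so S = (-7.6737, -23.478). ∠PSW = 134.1° gives SW at -62.200° from the x-axis; with |SW| = 25.4, W = (4.1725, -45.946). ∠SWV = 35.6° gives WV at 82.200° from the x-axis; with |WV| = 12.3, V = (5.8418, -33.760). ∠WVZ = 86.8° gives VZ at 175.40° from the x-axis; with |VZ| = 27.7, Z = (-21.769, -31.538). VZ is perpendicular to ZL, so ZL runs at -94.600°; with |ZL| = 17.4, L = (-23.164, -48.882). Then |PL| = |L − P| = 54.093.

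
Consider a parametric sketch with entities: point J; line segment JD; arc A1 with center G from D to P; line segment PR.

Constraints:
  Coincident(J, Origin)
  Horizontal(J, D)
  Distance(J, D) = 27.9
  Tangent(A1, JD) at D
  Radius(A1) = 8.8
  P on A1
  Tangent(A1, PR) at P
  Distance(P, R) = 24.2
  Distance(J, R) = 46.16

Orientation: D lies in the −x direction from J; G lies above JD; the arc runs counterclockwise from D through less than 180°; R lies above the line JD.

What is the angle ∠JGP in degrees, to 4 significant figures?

43.94°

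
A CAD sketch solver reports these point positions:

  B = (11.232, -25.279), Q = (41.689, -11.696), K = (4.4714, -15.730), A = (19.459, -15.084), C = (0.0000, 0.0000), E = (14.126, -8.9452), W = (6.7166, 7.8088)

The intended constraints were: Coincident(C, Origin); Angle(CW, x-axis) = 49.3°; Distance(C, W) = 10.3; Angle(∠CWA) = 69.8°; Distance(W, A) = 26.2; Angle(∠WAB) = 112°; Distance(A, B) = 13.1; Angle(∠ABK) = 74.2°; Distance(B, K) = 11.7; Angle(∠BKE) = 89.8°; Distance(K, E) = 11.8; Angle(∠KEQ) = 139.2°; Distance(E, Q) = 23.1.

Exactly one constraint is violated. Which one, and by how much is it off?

Distance(E, Q) = 23.1 — off by 4.60.

C = (0.00, 0.00) ✓; CW at 49.30° ✓; |CW| = 10.30 ✓; ∠CWA = 69.80° ✓; |WA| = 26.20 ✓; ∠WAB = 112.0° ✓; |AB| = 13.10 ✓; ∠ABK = 74.20° ✓; |BK| = 11.70 ✓; ∠BKE = 89.80° ✓; |KE| = 11.80 ✓; ∠KEQ = 139.2° ✓; |EQ| = 27.70 ✗.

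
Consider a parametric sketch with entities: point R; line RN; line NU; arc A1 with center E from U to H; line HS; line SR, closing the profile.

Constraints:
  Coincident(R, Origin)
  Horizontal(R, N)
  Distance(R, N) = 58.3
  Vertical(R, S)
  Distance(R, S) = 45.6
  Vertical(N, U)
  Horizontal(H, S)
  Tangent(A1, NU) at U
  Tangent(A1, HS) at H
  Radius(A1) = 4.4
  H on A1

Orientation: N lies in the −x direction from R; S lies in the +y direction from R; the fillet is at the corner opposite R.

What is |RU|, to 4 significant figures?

71.39

The virtual corner opposite R is at (-58.30, 45.60). Tangency of A1 to NU means the radius EU is perpendicular to NU and A1 meets HS tangentially, so EH is at right angles to HS, with radius 4.4, so the center E sits 4.4 in from both sides at E = (-53.90, 41.20). That places the tangent points at U = (-58.30, 41.20) on NU and H = (-53.90, 45.60) on HS. Then |RU| = |U − R| = 71.39.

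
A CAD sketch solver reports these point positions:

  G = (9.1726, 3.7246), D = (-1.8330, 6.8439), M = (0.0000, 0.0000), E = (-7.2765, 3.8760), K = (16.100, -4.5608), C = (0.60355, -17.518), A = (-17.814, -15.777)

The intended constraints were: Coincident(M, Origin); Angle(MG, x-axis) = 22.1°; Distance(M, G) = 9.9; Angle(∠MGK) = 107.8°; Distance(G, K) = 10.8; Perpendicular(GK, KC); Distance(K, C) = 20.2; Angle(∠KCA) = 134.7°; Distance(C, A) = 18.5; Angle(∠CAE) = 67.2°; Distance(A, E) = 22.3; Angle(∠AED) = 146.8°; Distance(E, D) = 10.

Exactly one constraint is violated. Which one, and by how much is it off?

Distance(E, D) = 10 — off by 3.80.

M = (0.00, 0.00) ✓; MG at 22.10° ✓; |MG| = 9.900 ✓; ∠MGK = 107.8° ✓; |GK| = 10.80 ✓; ∠(GK, KC) = 90.00° ✓; |KC| = 20.20 ✓; ∠KCA = 134.7° ✓; |CA| = 18.50 ✓; ∠CAE = 67.20° ✓; |AE| = 22.30 ✓; ∠AED = 146.8° ✓; |ED| = 6.200 ✗.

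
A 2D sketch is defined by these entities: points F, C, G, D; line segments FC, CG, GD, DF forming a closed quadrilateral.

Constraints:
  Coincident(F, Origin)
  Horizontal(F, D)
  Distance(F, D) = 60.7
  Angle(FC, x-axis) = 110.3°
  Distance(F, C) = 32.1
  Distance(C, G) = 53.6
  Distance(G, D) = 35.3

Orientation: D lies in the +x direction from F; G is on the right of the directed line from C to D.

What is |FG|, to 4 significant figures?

27.61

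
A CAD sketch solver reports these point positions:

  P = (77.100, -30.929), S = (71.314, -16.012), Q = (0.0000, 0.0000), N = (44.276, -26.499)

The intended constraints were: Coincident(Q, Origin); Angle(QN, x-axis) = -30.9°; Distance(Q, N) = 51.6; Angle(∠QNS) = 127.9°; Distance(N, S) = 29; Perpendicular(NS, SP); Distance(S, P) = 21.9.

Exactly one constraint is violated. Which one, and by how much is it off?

Distance(S, P) = 21.9 — off by 5.90.

Q = (0.00, 0.00) ✓; QN at -30.90° ✓; |QN| = 51.60 ✓; ∠QNS = 127.9° ✓; |NS| = 29.00 ✓; ∠(NS, SP) = 90.00° ✓; |SP| = 16.00 ✗.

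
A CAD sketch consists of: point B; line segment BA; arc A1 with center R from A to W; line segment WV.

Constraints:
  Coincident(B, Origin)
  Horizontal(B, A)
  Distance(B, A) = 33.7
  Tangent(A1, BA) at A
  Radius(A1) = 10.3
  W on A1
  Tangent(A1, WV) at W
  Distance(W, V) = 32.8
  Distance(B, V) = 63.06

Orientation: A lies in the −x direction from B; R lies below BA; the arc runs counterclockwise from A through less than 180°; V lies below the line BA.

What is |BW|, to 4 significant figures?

44.93

B is at the origin; BA is horizontal with |BA| = 33.7 and A on the −x side, so A = (-33.70, 0.000). A1 meets BA tangentially, so RA is at right angles to BA, so R = A + (0, -10.3) = (-33.70, -10.30). Since RW ⟂ WV (tangency), |RV| = √(10.3² + 32.8²) = 34.38 regardless of where W sits on A1. So V lies on both circle(B, 63.06) and circle(R, 34.38); the below-BA intersection is V = (-47.06, -41.98). W is the foot of the tangent from V: W = (-43.95, -9.325).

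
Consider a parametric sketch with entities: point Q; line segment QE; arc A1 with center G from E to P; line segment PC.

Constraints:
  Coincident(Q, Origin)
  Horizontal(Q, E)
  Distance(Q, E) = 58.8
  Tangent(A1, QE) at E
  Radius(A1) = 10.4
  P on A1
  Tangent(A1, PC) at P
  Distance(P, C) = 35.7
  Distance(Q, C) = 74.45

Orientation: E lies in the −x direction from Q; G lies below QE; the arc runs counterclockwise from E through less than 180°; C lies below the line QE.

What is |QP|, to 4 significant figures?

70.01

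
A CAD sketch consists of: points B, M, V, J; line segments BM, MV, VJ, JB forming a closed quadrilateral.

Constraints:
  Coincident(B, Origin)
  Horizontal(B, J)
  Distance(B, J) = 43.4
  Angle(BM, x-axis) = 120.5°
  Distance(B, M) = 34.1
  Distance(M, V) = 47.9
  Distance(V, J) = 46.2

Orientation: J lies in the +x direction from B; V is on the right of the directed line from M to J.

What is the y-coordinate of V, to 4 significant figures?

-15.35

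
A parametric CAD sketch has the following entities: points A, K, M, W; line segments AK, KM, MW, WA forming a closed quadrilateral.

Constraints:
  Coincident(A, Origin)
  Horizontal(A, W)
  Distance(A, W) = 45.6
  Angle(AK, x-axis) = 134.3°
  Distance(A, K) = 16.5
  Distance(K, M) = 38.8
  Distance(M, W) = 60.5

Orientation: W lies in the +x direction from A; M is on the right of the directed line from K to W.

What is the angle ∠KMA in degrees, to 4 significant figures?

22.06°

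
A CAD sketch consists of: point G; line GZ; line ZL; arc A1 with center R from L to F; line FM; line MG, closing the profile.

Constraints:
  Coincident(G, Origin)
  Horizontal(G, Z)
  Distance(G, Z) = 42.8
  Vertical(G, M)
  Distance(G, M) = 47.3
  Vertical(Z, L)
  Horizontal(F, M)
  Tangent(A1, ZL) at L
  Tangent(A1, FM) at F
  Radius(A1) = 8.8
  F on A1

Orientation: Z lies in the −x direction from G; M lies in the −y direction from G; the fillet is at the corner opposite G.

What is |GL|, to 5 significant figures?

57.568

G is at the origin; G and Z share the same y with |GZ| = 42.8 and Z on the −x side, so Z = (-42.800, 0.0000). GM is vertical with |GM| = 47.3 and M on the −y side, so M = (0.0000, -47.300). The virtual corner opposite G is at (-42.800, -47.300). Since A1 is tangent to ZL there, RL ⟂ ZL and since A1 is tangent to FM there, RF ⟂ FM, with radius 8.8, so the center R sits 8.8 in from both sides at R = (-34.000, -38.500). That places the tangent points at L = (-42.800, -38.500) on ZL and F = (-34.000, -47.300) on FM. Then |GL| = |L − G| = 57.568.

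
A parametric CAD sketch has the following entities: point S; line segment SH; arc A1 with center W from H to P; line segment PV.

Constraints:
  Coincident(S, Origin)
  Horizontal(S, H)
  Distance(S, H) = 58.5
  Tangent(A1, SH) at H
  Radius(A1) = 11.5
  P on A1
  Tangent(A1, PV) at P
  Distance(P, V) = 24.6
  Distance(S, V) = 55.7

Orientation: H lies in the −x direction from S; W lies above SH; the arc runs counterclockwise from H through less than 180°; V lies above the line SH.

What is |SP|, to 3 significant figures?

48.1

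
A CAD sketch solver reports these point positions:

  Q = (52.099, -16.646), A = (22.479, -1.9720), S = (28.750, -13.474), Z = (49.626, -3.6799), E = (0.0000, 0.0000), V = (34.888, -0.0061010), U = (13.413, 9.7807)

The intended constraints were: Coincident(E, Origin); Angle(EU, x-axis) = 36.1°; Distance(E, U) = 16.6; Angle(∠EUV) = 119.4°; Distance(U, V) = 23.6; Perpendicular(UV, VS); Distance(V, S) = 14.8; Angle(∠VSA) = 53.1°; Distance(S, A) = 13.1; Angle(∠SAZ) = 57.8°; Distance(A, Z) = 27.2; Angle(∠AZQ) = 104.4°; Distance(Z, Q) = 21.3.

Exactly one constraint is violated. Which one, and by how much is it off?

Distance(Z, Q) = 21.3 — off by 8.10.

E = (0.00, 0.00) ✓; EU at 36.10° ✓; |EU| = 16.60 ✓; ∠EUV = 119.4° ✓; |UV| = 23.60 ✓; ∠(UV, VS) = 90.00° ✓; |VS| = 14.80 ✓; ∠VSA = 53.10° ✓; |SA| = 13.10 ✓; ∠SAZ = 57.80° ✓; |AZ| = 27.20 ✓; ∠AZQ = 104.4° ✓; |ZQ| = 13.20 ✗.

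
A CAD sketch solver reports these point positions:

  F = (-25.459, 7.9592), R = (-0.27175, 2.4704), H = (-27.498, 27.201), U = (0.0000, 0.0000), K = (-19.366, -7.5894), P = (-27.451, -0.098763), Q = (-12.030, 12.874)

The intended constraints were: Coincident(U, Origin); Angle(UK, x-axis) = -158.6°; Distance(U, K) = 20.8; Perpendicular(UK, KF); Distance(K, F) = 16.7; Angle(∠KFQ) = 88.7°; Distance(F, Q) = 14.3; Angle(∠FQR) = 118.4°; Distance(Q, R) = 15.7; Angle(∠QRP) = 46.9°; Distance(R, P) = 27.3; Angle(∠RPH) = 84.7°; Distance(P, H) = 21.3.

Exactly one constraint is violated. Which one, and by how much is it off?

Distance(P, H) = 21.3 — off by 6.00.

U = (0.00, 0.00) ✓; UK at -158.6° ✓; |UK| = 20.80 ✓; ∠(UK, KF) = 90.00° ✓; |KF| = 16.70 ✓; ∠KFQ = 88.70° ✓; |FQ| = 14.30 ✓; ∠FQR = 118.4° ✓; |QR| = 15.70 ✓; ∠QRP = 46.90° ✓; |RP| = 27.30 ✓; ∠RPH = 84.70° ✓; |PH| = 27.30 ✗.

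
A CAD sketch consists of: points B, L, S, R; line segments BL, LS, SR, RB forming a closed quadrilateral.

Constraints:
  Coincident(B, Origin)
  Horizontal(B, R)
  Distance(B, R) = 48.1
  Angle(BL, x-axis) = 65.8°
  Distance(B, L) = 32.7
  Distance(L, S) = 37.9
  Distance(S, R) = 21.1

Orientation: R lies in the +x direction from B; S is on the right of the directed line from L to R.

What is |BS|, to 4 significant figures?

28.17

Checks: |LS| = 37.90 ✓; |SR| = 21.10 ✓.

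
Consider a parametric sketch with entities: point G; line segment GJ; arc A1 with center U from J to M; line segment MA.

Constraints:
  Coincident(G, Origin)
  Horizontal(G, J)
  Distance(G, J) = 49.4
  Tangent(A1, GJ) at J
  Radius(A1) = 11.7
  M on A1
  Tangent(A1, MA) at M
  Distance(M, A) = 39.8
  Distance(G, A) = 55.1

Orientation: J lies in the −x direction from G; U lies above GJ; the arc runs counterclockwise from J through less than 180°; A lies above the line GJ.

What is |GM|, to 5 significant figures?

39.069

G is at the origin; G and J share the same y with |GJ| = 49.4 and J on the −x side, so J = (-49.400, 0.0000). Since A1 is tangent to GJ there, UJ ⟂ GJ, so U = J + (0, 11.7) = (-49.400, 11.700). Since UM ⟂ MA (tangency), |UA| = √(11.7² + 39.8²) = 41.484 regardless of where M sits on A1. So A lies on both circle(G, 55.1) and circle(U, 41.484); the above-GJ intersection is A = (-28.182, 47.347). M is the foot of the tangent from A: M = (-38.067, 8.7943).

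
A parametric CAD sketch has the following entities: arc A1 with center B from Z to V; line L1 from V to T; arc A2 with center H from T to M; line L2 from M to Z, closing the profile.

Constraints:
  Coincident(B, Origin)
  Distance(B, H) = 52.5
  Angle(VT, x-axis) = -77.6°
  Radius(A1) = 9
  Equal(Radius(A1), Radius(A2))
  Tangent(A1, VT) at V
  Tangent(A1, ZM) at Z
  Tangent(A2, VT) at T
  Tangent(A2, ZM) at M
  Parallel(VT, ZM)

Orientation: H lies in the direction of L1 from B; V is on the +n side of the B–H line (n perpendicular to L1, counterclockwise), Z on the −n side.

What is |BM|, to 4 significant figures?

53.27

Tangency of A1 to both parallel lines with radius 9.0 puts V and Z at B ± 9.0·n: V = (8.790, 1.933), Z = (-8.790, -1.933). Equal radii place T and M the same way about H: T = H + 9.0·n = (20.06, -49.34), M = H − 9.0·n = (2.484, -53.21). Then |BM| = |M − B| = 53.27.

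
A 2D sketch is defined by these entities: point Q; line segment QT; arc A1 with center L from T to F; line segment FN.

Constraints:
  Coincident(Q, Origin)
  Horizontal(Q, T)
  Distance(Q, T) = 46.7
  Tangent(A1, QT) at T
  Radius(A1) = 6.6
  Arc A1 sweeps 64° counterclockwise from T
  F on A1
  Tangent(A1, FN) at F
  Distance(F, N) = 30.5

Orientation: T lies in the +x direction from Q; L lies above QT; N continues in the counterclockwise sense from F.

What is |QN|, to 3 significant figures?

73.0

Q is at the origin; QT is horizontal with |QT| = 46.7 and T on the +x side, so T = (46.7, 0.00). The tangent condition forces LT to be normal to QT, so L = T + (0, 6.6) = (46.7, 6.60). On A1, T sits at bearing -90° from L; a 64° counterclockwise sweep puts F at bearing -26°, so F = L + 6.6·(cos -26°, sin -26°) = (52.6, 3.71). Tangency of A1 to FN means the radius LF is perpendicular to FN, so FN runs along (−sin -26°, cos -26°); with |FN| = 30.5, N = (66.0, 31.1). Then |QN| = |N − Q| = 73.0.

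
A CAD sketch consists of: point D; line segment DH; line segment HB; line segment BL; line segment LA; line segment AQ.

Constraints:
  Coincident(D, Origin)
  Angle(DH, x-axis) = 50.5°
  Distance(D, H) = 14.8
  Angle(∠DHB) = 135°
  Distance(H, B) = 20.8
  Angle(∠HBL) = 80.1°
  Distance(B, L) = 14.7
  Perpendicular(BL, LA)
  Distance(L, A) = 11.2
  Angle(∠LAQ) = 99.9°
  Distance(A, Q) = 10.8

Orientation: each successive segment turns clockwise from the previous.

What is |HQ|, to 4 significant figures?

7.449

D is at the origin; DH runs at 50.5° with length 14.8, so H = (9.414, 11.42). ∠DHB = 135.0° gives HB at 5.500° from the x-axis; with |HB| = 20.8, B = (30.12, 13.41). ∠HBL = 80.1° gives BL at -94.40° from the x-axis; with |BL| = 14.7, L = (28.99, -1.243). BL ⟂ LA, so LA runs at 175.6°; with |LA| = 11.2, A = (17.82, -0.3838). ∠LAQ = 99.9° gives AQ at 95.50° from the x-axis; with |AQ| = 10.8, Q = (16.79, 10.37). Then |HQ| = |Q − H| = 7.449.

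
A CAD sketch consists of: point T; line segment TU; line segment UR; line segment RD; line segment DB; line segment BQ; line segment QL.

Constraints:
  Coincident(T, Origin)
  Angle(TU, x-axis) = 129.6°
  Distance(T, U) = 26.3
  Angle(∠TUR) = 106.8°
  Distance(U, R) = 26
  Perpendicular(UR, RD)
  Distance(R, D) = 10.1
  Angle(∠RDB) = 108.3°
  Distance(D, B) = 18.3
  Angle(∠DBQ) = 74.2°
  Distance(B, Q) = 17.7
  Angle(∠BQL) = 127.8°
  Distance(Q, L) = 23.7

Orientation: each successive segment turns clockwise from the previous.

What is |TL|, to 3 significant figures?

54.0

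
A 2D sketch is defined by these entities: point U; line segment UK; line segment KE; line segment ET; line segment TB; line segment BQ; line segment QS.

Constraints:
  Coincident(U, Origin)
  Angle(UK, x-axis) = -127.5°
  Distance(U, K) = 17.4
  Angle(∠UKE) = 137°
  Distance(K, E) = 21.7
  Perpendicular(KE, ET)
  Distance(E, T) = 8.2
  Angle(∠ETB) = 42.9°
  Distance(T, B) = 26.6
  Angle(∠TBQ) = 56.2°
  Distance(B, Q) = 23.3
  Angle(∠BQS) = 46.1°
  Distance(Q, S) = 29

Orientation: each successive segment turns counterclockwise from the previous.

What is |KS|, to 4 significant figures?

13.39

∠TBQ = 56.2° gives BQ at -93.60° from the x-axis; with |BQ| = 23.3, Q = (-22.94, -41.72). ∠BQS = 46.1° gives QS at 40.30° from the x-axis; with |QS| = 29.0, S = (-0.8274, -22.96). Then |KS| = |S − K| = 13.39.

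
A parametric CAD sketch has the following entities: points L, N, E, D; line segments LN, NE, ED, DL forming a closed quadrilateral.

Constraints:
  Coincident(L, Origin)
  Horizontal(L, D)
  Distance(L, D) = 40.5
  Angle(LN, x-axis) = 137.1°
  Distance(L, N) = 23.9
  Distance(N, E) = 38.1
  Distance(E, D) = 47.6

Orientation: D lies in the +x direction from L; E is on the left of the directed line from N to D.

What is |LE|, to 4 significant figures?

41.09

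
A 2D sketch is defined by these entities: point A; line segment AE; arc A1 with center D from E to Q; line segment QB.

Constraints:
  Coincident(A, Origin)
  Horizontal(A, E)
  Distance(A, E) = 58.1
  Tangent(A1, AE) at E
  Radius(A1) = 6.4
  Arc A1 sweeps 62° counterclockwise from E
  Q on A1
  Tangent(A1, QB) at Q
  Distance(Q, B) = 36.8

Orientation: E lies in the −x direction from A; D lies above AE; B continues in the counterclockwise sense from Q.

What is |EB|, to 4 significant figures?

42.59

A is at the origin; A and E share the same y with |AE| = 58.1 and E on the −x side, so E = (-58.10, 0.000). The tangent condition forces DE to be normal to AE, so D = E + (0, 6.4) = (-58.10, 6.400). On A1, E sits at bearing -90° from D; a 62° counterclockwise sweep puts Q at bearing -28°, so Q = D + 6.4·(cos -28°, sin -28°) = (-52.45, 3.395). Tangency of A1 to QB means the radius DQ is perpendicular to QB, so QB runs along (−sin -28°, cos -28°); with |QB| = 36.8, B = (-35.17, 35.89). Then |EB| = |B − E| = 42.59.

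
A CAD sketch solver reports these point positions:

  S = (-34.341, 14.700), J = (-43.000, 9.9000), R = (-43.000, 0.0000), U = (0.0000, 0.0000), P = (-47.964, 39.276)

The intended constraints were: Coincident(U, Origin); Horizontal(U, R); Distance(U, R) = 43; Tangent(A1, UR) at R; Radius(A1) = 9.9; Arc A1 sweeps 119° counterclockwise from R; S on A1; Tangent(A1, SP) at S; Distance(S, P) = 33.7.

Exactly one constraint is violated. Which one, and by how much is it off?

Distance(S, P) = 33.7 — off by 5.60.

U = (0.00, 0.00) ✓; U.y = 0.00, R.y = 0.00 ✓; |UR| = 43.00 ✓; ∠(JR, RU) = 90.00° ✓; |JR| = 9.900 ✓; bearing(J→S) − bearing(J→R) = 119.0° ✓; |JS| = 9.900 ✓; ∠(JS, SP) = 90.00° ✓; |SP| = 28.10 ✗.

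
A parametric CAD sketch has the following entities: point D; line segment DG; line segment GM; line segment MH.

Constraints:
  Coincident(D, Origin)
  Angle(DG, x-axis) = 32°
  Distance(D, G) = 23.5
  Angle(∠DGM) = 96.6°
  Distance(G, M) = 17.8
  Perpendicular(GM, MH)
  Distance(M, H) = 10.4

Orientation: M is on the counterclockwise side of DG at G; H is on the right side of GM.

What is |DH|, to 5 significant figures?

39.484

∠DGM = 96.6°, so GM runs at 32.0° + (180° − 96.6°) = 115.40° from the x-axis; with |GM| = 17.8, M = G + 17.8·(cos 115.40°, sin 115.40°) = (12.294, 28.532). GM is perpendicular to MH; with |MH| = 10.4 on the right of GM, H = M + 10.4·(0.90334, 0.42894) = (21.689, 32.993). Then |DH| = |H − D| = 39.484.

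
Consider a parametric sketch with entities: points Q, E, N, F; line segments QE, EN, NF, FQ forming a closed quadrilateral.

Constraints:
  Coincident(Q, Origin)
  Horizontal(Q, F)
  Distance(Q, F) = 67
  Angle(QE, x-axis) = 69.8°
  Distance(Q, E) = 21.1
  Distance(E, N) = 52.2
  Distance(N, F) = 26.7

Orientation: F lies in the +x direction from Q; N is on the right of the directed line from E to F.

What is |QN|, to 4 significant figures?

48.13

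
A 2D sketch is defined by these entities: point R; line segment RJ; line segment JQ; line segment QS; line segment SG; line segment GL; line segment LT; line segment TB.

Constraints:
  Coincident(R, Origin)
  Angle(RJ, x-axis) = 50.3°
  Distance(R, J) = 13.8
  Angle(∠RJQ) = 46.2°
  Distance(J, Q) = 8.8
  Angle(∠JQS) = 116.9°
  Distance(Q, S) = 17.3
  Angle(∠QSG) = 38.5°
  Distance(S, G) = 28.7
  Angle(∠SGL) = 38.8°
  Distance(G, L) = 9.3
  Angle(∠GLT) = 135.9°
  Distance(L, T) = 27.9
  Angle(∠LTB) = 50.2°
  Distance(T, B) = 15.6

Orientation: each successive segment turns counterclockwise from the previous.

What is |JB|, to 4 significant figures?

22.45

R is at the origin; RJ runs at 50.3° with length 13.8, so J = (8.815, 10.62). ∠RJQ = 46.2° gives JQ at -175.9° from the x-axis; with |JQ| = 8.8, Q = (0.03752, 9.989). ∠JQS = 116.9° gives QS at -112.8° from the x-axis; with |QS| = 17.3, S = (-6.667, -5.960). ∠QSG = 38.5° gives SG at 28.70° from the x-axis; with |SG| = 28.7, G = (18.51, 7.823). ∠SGL = 38.8° gives GL at 169.9° from the x-axis; with |GL| = 9.3, L = (9.352, 9.454). ∠GLT = 135.9° gives LT at -146.0° from the x-axis; with |LT| = 27.9, T = (-13.78, -6.148). ∠LTB = 50.2° gives TB at -16.20° from the x-axis; with |TB| = 15.6, B = (1.202, -10.50). Then |JB| = |B − J| = 22.45.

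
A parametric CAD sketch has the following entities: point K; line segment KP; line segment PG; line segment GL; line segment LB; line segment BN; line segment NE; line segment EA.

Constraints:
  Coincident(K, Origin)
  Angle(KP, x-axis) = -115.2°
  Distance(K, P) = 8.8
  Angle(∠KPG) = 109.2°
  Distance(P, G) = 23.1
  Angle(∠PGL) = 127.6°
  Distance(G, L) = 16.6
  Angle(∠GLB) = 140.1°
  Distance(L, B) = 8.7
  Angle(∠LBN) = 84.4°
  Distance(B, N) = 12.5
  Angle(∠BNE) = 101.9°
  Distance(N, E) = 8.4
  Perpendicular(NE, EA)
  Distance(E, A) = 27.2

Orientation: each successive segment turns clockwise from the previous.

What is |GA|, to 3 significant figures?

25.9

K is at the origin; KP runs at -115.2° with length 8.8, so P = (-3.75, -7.96). ∠KPG = 109.2° gives PG at 174° from the x-axis; with |PG| = 23.1, G = (-26.7, -5.55). ∠PGL = 127.6° gives GL at 122° from the x-axis; with |GL| = 16.6, L = (-35.4, 8.59). ∠GLB = 140.1° gives LB at 81.7° from the x-axis; with |LB| = 8.7, B = (-34.2, 17.2). ∠LBN = 84.4° gives BN at -13.9° from the x-axis; with |BN| = 12.5, N = (-22.0, 14.2). ∠BNE = 101.9° gives NE at -92.0° from the x-axis; with |NE| = 8.4, E = (-22.3, 5.80). NE ⟂ EA, so EA runs at 178°; with |EA| = 27.2, A = (-49.5, 6.75). Then |GA| = |A − G| = 25.9.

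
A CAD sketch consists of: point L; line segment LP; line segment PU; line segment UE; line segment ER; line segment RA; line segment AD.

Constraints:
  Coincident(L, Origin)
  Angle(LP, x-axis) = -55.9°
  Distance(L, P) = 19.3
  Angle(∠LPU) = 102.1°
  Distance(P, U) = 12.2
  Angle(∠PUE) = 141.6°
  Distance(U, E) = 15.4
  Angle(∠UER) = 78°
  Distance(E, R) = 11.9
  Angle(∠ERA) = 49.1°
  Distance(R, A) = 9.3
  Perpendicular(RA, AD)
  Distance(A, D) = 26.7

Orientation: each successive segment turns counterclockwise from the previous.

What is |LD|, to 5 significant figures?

47.212

∠ERA = 49.1° gives RA at -66.700° from the x-axis; with |RA| = 9.3, A = (22.074, -2.9645). The perpendicularity gives AD at right angles to RA, so AD runs at 23.300°; with |AD| = 26.7, D = (46.597, 7.5966). Then |LD| = |D − L| = 47.212.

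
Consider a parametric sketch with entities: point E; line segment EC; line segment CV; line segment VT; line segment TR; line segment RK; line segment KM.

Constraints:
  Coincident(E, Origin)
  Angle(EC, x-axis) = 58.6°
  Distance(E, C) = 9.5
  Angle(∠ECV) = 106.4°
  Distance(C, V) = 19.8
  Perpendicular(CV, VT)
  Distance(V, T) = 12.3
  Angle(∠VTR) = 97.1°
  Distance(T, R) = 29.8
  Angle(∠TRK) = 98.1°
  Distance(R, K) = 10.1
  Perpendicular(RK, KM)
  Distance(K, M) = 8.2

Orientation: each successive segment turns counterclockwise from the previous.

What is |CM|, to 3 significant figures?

6.08

∠TRK = 98.1° gives RK at 27.0° from the x-axis; with |RK| = 10.1, K = (8.67, -5.28). RK is perpendicular to KM, so KM runs at 117°; with |KM| = 8.2, M = (4.95, 2.03). Then |CM| = |M − C| = 6.08.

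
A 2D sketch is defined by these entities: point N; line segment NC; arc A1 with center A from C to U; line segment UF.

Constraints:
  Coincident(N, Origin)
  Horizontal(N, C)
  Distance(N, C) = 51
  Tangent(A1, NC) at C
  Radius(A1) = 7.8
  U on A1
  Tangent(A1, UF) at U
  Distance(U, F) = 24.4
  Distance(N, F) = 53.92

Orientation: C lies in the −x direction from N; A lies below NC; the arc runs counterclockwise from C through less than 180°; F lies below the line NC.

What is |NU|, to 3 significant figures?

58.7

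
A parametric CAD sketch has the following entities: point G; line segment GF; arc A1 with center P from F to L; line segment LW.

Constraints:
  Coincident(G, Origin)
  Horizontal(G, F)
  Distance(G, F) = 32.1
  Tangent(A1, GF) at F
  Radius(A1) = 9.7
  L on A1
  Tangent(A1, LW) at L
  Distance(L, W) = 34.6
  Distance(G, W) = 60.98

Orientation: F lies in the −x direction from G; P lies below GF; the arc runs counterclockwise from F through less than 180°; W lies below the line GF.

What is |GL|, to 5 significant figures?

42.901

G is at the origin; G and F share the same y with |GF| = 32.1 and F on the −x side, so F = (-32.100, 0.0000). Since A1 is tangent to GF there, PF ⟂ GF, so P = F + (0, -9.7) = (-32.100, -9.7000). Since PL ⟂ LW (tangency), |PW| = √(9.7² + 34.6²) = 35.934 regardless of where L sits on A1. So W lies on both circle(G, 60.98) and circle(P, 35.934); the below-GF intersection is W = (-41.950, -44.257). L is the foot of the tangent from W: L = (-41.800, -9.6578).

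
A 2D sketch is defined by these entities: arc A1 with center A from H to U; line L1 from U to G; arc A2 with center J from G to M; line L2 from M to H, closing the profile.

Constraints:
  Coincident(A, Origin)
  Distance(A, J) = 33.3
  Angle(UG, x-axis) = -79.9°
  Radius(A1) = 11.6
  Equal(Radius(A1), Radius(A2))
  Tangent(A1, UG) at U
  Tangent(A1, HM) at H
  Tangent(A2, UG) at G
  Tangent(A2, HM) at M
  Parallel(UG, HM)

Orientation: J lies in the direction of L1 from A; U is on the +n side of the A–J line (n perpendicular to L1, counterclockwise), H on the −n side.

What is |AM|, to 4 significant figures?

35.26

The slot axis is L1's direction at -79.9°, so u = (cos -79.9°, sin -79.9°) = (0.1754, -0.9845) and n = (−sin -79.9°, cos -79.9°) = (0.9845, 0.1754). A is at the origin and J lies 33.3 along u from A, so J = 33.3·u = (5.840, -32.78). Tangency of A1 to both parallel lines with radius 11.6 puts U and H at A ± 11.6·n: U = (11.42, 2.034), H = (-11.42, -2.034). Equal radii place G and M the same way about J: G = J + 11.6·n = (17.26, -30.75), M = J − 11.6·n = (-5.581, -34.82). Then |AM| = |M − A| = 35.26.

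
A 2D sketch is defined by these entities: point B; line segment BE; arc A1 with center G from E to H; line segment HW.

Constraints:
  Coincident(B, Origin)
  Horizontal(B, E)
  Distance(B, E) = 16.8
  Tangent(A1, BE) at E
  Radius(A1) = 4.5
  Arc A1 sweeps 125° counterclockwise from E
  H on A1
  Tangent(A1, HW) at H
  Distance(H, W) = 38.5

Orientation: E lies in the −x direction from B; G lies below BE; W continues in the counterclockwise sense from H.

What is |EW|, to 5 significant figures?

42.776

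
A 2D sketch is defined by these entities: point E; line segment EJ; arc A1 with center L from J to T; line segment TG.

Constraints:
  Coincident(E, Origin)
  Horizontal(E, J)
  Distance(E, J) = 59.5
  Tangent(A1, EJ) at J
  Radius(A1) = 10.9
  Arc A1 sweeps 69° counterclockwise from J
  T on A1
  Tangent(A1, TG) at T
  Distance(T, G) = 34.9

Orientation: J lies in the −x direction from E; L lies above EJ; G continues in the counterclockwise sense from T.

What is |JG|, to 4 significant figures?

45.62

E is at the origin; E and J share the same y with |EJ| = 59.5 and J on the −x side, so J = (-59.50, 0.000). Tangency of A1 to EJ means the radius LJ is perpendicular to EJ, so L = J + (0, 10.9) = (-59.50, 10.90). On A1, J sits at bearing -90° from L; a 69° counterclockwise sweep puts T at bearing -21°, so T = L + 10.9·(cos -21°, sin -21°) = (-49.32, 6.994). Tangency of A1 to TG means the radius LT is perpendicular to TG, so TG runs along (−sin -21°, cos -21°); with |TG| = 34.9, G = (-36.82, 39.58). Then |JG| = |G − J| = 45.62.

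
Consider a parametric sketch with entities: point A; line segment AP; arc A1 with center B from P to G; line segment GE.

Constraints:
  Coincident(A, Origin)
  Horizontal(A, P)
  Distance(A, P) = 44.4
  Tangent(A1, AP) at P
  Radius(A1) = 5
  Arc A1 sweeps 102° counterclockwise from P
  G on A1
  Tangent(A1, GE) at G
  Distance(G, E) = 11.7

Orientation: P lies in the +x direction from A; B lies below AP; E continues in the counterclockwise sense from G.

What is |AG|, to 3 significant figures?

40.0

A1 meets AP tangentially, so BP is at right angles to AP, so B = P + (0, -5) = (44.4, -5.00). On A1, P sits at bearing 90° from B; a 102° counterclockwise sweep puts G at bearing 192°, so G = B + 5.0·(cos 192°, sin 192°) = (39.5, -6.04). Then |AG| = |G − A| = 40.0.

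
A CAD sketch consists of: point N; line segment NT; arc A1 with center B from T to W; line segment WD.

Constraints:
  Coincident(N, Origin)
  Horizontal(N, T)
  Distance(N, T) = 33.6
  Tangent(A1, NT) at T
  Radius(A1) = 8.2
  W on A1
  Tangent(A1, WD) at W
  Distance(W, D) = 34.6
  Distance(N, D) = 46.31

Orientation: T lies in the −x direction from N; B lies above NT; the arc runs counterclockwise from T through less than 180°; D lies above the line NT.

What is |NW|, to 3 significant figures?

26.4

Checks: |NT| = 33.60 ✓; |BW| = 8.200 ✓; ∠(BW, WD) = 90.00° ✓; |WD| = 34.60 ✓; |ND| = 46.31 ✓.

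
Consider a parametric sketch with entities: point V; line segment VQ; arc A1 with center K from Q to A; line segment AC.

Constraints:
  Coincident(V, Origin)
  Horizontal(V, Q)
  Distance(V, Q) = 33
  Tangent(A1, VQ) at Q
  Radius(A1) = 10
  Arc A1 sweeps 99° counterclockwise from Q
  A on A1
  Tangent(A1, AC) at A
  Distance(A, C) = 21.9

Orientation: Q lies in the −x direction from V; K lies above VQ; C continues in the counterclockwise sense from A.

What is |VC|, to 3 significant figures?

42.5

On A1, Q sits at bearing -90° from K; a 99° counterclockwise sweep puts A at bearing 9°, so A = K + 10.0·(cos 9°, sin 9°) = (-23.1, 11.6). Tangency of A1 to AC means the radius KA is perpendicular to AC, so AC runs along (−sin 9°, cos 9°); with |AC| = 21.9, C = (-26.5, 33.2). Then |VC| = |C − V| = 42.5.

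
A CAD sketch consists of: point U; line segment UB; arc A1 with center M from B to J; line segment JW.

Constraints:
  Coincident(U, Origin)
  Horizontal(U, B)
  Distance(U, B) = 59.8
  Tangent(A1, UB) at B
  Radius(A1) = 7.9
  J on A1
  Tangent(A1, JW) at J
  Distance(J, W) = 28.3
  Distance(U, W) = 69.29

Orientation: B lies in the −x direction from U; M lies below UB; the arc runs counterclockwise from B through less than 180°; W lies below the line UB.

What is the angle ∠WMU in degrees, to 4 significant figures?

94.84°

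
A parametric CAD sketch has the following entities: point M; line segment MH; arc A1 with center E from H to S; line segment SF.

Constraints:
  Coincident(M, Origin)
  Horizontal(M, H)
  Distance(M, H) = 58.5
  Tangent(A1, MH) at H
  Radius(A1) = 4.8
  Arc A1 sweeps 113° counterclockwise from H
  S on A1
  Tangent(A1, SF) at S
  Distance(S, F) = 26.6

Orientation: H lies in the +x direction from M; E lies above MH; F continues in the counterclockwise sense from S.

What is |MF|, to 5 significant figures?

61.073

M is at the origin; M and H share the same y with |MH| = 58.5 and H on the +x side, so H = (58.500, 0.0000). The tangent condition forces EH to be normal to MH, so E = H + (0, 4.8) = (58.500, 4.8000). On A1, H sits at bearing -90° from E; a 113° counterclockwise sweep puts S at bearing 23°, so S = E + 4.8·(cos 23°, sin 23°) = (62.918, 6.6755). A1 meets SF tangentially, so ES is at right angles to SF, so SF runs along (−sin 23°, cos 23°); with |SF| = 26.6, F = (52.525, 31.161). Then |MF| = |F − M| = 61.073.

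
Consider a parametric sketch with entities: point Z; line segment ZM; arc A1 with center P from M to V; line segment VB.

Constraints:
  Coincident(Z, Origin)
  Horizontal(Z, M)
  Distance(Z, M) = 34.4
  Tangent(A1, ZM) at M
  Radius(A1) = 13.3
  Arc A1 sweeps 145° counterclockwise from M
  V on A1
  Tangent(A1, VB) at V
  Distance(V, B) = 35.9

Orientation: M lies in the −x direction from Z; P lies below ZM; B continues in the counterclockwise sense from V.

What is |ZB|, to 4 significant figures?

46.53

Z is at the origin; Z and M share the same y with |ZM| = 34.4 and M on the −x side, so M = (-34.40, 0.000). The tangent condition forces PM to be normal to ZM, so P = M + (0, -13.3) = (-34.40, -13.30). On A1, M sits at bearing 90° from P; a 145° counterclockwise sweep puts V at bearing 235°, so V = P + 13.3·(cos 235°, sin 235°) = (-42.03, -24.19). Since A1 is tangent to VB there, PV ⟂ VB, so VB runs along (−sin 235°, cos 235°); with |VB| = 35.9, B = (-12.62, -44.79). Then |ZB| = |B − Z| = 46.53.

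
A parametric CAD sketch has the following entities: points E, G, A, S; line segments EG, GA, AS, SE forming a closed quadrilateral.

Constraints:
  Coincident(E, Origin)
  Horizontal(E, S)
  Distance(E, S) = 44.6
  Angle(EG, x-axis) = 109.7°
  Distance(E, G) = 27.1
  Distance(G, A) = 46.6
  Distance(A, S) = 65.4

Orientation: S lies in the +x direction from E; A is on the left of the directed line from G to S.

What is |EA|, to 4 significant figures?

64.54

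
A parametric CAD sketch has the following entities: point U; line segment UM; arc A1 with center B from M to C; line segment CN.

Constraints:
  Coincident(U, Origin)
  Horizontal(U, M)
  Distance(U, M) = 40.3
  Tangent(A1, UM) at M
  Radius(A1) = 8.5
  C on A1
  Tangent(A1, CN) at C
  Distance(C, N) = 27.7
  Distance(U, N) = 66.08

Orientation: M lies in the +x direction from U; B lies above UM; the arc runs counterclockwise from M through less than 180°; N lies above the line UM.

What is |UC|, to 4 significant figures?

48.53

U is at the origin; UM is horizontal with |UM| = 40.3 and M on the +x side, so M = (40.30, 0.000). Since A1 is tangent to UM there, BM ⟂ UM, so B = M + (0, 8.5) = (40.30, 8.500). Since BC ⟂ CN (tangency), |BN| = √(8.5² + 27.7²) = 28.97 regardless of where C sits on A1. So N lies on both circle(U, 66.08) and circle(B, 28.97); the above-UM intersection is N = (58.21, 31.28). C is the foot of the tangent from N: C = (48.23, 5.438).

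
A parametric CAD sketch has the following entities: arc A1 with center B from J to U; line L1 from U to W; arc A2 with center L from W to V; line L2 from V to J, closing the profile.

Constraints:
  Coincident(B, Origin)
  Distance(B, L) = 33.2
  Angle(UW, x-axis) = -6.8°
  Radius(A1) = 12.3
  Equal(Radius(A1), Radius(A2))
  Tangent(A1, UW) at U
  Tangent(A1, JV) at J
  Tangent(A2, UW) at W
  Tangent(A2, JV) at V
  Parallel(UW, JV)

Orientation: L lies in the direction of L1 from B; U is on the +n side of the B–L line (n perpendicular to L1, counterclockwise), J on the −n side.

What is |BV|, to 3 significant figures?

35.4

The slot axis is L1's direction at -6.8°, so u = (cos -6.8°, sin -6.8°) = (0.993, -0.118) and n = (−sin -6.8°, cos -6.8°) = (0.118, 0.993). B is at the origin and L lies 33.2 along u from B, so L = 33.2·u = (33.0, -3.93). Tangency of A1 to both parallel lines with radius 12.3 puts U and J at B ± 12.3·n: U = (1.46, 12.2), J = (-1.46, -12.2). Equal radii place W and V the same way about L: W = L + 12.3·n = (34.4, 8.28), V = L − 12.3·n = (31.5, -16.1). Then |BV| = |V − B| = 35.4.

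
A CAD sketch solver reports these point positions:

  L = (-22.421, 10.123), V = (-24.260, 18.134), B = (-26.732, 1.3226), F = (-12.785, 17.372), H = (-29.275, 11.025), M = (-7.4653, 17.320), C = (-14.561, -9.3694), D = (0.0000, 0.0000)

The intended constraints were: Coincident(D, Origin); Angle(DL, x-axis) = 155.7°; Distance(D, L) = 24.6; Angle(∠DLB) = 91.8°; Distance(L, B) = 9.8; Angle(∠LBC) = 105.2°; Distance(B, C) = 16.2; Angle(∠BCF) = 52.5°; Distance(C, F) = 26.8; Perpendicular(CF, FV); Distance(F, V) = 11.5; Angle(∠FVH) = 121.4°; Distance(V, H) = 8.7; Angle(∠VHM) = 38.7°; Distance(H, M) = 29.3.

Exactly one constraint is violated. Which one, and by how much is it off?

Distance(H, M) = 29.3 — off by 6.60.

D = (0.00, 0.00) ✓; DL at 155.7° ✓; |DL| = 24.60 ✓; ∠DLB = 91.80° ✓; |LB| = 9.800 ✓; ∠LBC = 105.2° ✓; |BC| = 16.20 ✓; ∠BCF = 52.50° ✓; |CF| = 26.80 ✓; ∠(CF, FV) = 90.00° ✓; |FV| = 11.50 ✓; ∠FVH = 121.4° ✓; |VH| = 8.700 ✓; ∠VHM = 38.70° ✓; |HM| = 22.70 ✗.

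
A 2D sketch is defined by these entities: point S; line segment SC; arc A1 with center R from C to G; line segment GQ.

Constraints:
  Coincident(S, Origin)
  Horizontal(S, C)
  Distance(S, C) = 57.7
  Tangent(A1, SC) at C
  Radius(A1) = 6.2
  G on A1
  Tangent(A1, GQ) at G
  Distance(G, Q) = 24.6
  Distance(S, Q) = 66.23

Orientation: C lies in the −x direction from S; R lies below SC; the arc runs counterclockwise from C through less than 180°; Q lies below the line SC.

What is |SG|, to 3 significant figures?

64.2

S is at the origin; SC is horizontal with |SC| = 57.7 and C on the −x side, so C = (-57.7, 0.00). A1 meets SC tangentially, so RC is at right angles to SC, so R = C + (0, -6.2) = (-57.7, -6.20). Since RG ⟂ GQ (tangency), |RQ| = √(6.2² + 24.6²) = 25.4 regardless of where G sits on A1. So Q lies on both circle(S, 66.23) and circle(R, 25.4); the below-SC intersection is Q = (-58.2, -31.6). G is the foot of the tangent from Q: G = (-63.7, -7.59).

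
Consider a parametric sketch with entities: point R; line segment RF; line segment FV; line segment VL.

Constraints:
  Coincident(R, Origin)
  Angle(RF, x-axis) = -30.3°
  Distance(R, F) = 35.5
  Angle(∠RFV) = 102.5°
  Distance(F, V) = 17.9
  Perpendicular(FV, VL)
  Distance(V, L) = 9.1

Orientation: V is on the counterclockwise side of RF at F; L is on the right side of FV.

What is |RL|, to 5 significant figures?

50.689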